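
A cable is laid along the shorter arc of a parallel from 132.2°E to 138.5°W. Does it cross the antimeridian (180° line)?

Yes

Naïve |-138.5 − 132.2| = 270.7° > 180°, so the shorter arc goes the other way round — across 180°.
Signed shortest Δλ = ((-138.5 − 132.2 + 180) mod 360) − 180 = 89.3°.
Going east by 89.3° from +132.2° passes through 180° before reaching -138.5°.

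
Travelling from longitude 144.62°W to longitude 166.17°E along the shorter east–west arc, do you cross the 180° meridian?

Yes

Naïve |166.17 − -144.62| = 310.79° > 180°, so the shorter arc goes the other way round — across 180°.
Signed shortest Δλ = ((166.17 − -144.62 + 180) mod 360) − 180 = -49.21°.
Going west by 49.21° from -144.62° passes through 180° before reaching +166.17°.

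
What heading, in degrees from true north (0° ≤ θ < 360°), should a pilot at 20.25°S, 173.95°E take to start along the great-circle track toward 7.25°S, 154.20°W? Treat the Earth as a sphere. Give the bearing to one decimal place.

71.7°

Δλ = -154.20 − 173.95 = -328.15°; wrapped into (−180°, 180°]: 31.85°.
θ = atan2( sin Δλ · cos φ₂ , cos φ₁ · sin φ₂ − sin φ₁ · cos φ₂ · cos Δλ )
  = atan2(0.52348, 0.17325) = 71.687° → normalised to [0°, 360°): 71.687°.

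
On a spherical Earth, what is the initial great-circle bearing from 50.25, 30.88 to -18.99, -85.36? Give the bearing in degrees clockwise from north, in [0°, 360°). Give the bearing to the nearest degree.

Δλ = -85.36 − 30.88 = -116.24°.
θ = atan2( sin Δλ · cos φ₂ , cos φ₁ · sin φ₂ − sin φ₁ · cos φ₂ · cos Δλ )
  = atan2(-0.84813, 0.11335) = -82.387° → normalised to [0°, 360°): 277.613°.

278°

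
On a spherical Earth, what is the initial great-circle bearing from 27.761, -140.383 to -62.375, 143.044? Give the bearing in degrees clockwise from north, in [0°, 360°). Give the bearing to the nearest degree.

208°

Δλ = 143.044 − -140.383 = 283.427°; wrapped into (−180°, 180°]: -76.573°.
θ = atan2( sin Δλ · cos φ₂ , cos φ₁ · sin φ₂ − sin φ₁ · cos φ₂ · cos Δλ )
  = atan2(-0.45101, -0.83417) = -151.601° → normalised to [0°, 360°): 208.399°.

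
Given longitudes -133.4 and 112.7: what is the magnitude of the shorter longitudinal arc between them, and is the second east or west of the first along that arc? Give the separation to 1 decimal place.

113.9° west

Raw difference: 112.7 − -133.4 = 246.1°.
Normalise into (−180°, 180°]: 246.1° − 360° = -113.9°.
Negative ⇒ the second point lies to the west; separation 113.9°.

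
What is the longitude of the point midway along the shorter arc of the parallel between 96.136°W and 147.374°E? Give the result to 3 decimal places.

Signed shortest Δλ from -96.136° to +147.374° is -116.490°.
Midpoint longitude = -96.136° + (-116.490°)/2 = -96.136° − 58.245° = -154.381°.
(The naïve average (-96.136 + +147.374)/2 = 25.619° is on the wrong side of the globe.)

154.381°W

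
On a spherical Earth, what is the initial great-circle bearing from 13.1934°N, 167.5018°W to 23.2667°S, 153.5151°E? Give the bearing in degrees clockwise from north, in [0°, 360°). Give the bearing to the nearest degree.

227°

Δλ = 153.5151 − -167.5018 = 321.0169°; wrapped into (−180°, 180°]: -38.9831°.
θ = atan2( sin Δλ · cos φ₂ , cos φ₁ · sin φ₂ − sin φ₁ · cos φ₂ · cos Δλ )
  = atan2(-0.57793, -0.54757) = -133.455° → normalised to [0°, 360°): 226.545°.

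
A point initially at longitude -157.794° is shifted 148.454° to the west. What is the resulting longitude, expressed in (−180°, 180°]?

+53.752°

Start at -157.794°; shift −148.454° → -306.248°.
-306.248° lies outside (−180°, 180°]; add 360° → +53.752°.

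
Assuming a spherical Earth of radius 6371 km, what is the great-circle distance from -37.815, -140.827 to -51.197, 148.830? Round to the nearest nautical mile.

Δλ = 148.830 − -140.827 = 289.657°; wrapped into (−180°, 180°]: -70.343°.
Δφ = -51.197 − -37.815 = -13.382°.
a = sin²(Δφ/2) + cos φ₁ · cos φ₂ · sin²(Δλ/2) = 0.177835.
c = 2·atan2(√a, √(1−a)) = 0.87065 rad → d = 6371·c ≈ 5546.90 km ≈ 2995.09 nmi.

2995 nmi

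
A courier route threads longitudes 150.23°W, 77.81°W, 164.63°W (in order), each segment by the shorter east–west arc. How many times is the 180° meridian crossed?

Leg 1: -150.23° → -77.81°, shortest Δλ = 72.42° (east) — does not cross 180°.
Leg 2: -77.81° → -164.63°, shortest Δλ = -86.82° (west) — does not cross 180°.
Total crossings: 0.

0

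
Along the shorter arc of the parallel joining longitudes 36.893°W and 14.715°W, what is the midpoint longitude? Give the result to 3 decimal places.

Signed shortest Δλ from -36.893° to -14.715° is +22.178°.
Midpoint longitude = -36.893° + (+22.178°)/2 = -36.893° + 11.089° = -25.804°.

25.804°W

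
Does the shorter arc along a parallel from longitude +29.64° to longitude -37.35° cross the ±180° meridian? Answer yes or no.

No

Signed shortest Δλ = ((-37.35 − 29.64 + 180) mod 360) − 180 = -66.99°.
Going west by 66.99° from +29.64° reaches -37.35° without touching 180°.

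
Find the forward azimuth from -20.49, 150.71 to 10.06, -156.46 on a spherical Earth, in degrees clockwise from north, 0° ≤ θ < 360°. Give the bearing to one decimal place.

64.6°

Δλ = -156.46 − 150.71 = -307.17°; wrapped into (−180°, 180°]: 52.83°.
θ = atan2( sin Δλ · cos φ₂ , cos φ₁ · sin φ₂ − sin φ₁ · cos φ₂ · cos Δλ )
  = atan2(0.78460, 0.37187) = 64.641° → normalised to [0°, 360°): 64.641°.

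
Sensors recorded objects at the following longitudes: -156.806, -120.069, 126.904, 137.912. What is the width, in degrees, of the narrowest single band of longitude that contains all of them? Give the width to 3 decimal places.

113.027°

Sort the longitudes: -156.806°, -120.069°, +126.904°, +137.912°.
Eastward gaps between consecutive values (wrapping around): 36.737°, 246.973°, 11.008°, 65.282°.
Largest gap = 246.973° ⇒ minimal covering band is its complement: 360° − 246.973° = 113.027°.
Band runs from +126.904° eastward to -120.069°, crossing the antimeridian.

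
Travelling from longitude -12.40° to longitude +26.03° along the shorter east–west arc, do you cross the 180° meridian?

Signed shortest Δλ = ((26.03 − -12.40 + 180) mod 360) − 180 = 38.43°.
Going east by 38.43° from -12.40° reaches +26.03° without touching 180°.

No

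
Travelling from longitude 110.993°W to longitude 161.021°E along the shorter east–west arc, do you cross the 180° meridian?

Yes

Naïve |161.021 − -110.993| = 272.014° > 180°, so the shorter arc goes the other way round — across 180°.
Signed shortest Δλ = ((161.021 − -110.993 + 180) mod 360) − 180 = -87.986°.
Going west by 87.986° from -110.993° passes through 180° before reaching +161.021°.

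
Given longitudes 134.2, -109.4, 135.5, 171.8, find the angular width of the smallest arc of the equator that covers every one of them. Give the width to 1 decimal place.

116.4°

Sort the longitudes: -109.4°, +134.2°, +135.5°, +171.8°.
Eastward gaps between consecutive values (wrapping around): 243.6°, 1.3°, 36.3°, 78.8°.
Largest gap = 243.6° ⇒ minimal covering band is its complement: 360° − 243.6° = 116.4°.
Band runs from +134.2° eastward to -109.4°, crossing the antimeridian.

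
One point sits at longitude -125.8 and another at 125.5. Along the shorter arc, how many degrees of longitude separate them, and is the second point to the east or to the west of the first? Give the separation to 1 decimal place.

Raw difference: 125.5 − -125.8 = 251.3°.
Normalise into (−180°, 180°]: 251.3° − 360° = -108.7°.
Negative ⇒ the second point lies to the west; separation 108.7°.

108.7° west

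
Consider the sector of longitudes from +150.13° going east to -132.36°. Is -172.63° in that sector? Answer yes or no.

Band width going east from +150.13° to -132.36°: ((-132.36 − 150.13) mod 360) = 77.51°.
Offset of -172.63° east of the west edge: ((-172.63 − 150.13) mod 360) = 37.24°.
37.24° ≤ 77.51° ⇒ inside.

Yes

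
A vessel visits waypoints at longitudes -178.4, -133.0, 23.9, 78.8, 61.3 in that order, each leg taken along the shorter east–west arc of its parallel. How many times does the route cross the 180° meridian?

Leg 1: -178.4° → -133.0°, shortest Δλ = 45.4° (east) — does not cross 180°.
Leg 2: -133.0° → +23.9°, shortest Δλ = 156.9° (east) — does not cross 180°.
Leg 3: +23.9° → +78.8°, shortest Δλ = 54.9° (east) — does not cross 180°.
Leg 4: +78.8° → +61.3°, shortest Δλ = -17.5° (west) — does not cross 180°.
Total crossings: 0.

0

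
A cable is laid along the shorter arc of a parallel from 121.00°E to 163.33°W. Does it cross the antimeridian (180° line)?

Naïve |-163.33 − 121.00| = 284.33° > 180°, so the shorter arc goes the other way round — across 180°.
Signed shortest Δλ = ((-163.33 − 121.00 + 180) mod 360) − 180 = 75.67°.
Going east by 75.67° from +121.00° passes through 180° before reaching -163.33°.

Yes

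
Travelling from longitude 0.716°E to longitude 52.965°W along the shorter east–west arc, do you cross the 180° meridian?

Signed shortest Δλ = ((-52.965 − 0.716 + 180) mod 360) − 180 = -53.681°.
Going west by 53.681° from +0.716° reaches -52.965° without touching 180°.

No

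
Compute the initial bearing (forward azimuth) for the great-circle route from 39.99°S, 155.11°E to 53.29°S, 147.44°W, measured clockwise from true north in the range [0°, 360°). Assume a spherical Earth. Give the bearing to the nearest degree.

Δλ = -147.44 − 155.11 = -302.55°; wrapped into (−180°, 180°]: 57.45°.
θ = atan2( sin Δλ · cos φ₂ , cos φ₁ · sin φ₂ − sin φ₁ · cos φ₂ · cos Δλ )
  = atan2(0.50387, -0.40752) = 128.965° → normalised to [0°, 360°): 128.965°.

129°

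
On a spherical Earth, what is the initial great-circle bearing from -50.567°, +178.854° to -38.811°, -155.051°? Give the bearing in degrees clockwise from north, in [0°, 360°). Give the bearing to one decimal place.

67.4°

Δλ = -155.051 − 178.854 = -333.905°; wrapped into (−180°, 180°]: 26.095°.
θ = atan2( sin Δλ · cos φ₂ , cos φ₁ · sin φ₂ − sin φ₁ · cos φ₂ · cos Δλ )
  = atan2(0.34275, 0.14240) = 67.439° → normalised to [0°, 360°): 67.439°.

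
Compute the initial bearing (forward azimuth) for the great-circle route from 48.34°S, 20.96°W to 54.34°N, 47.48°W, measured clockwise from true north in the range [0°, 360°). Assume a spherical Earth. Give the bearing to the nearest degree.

344°

Δλ = -47.48 − -20.96 = -26.52°.
θ = atan2( sin Δλ · cos φ₂ , cos φ₁ · sin φ₂ − sin φ₁ · cos φ₂ · cos Δλ )
  = atan2(-0.26030, 0.92978) = -15.640° → normalised to [0°, 360°): 344.360°.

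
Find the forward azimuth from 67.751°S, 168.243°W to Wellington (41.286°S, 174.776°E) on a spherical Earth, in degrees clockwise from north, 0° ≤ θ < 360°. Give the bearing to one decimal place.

332.1°

Δλ = 174.776 − -168.243 = 343.019°; wrapped into (−180°, 180°]: -16.981°.
θ = atan2( sin Δλ · cos φ₂ , cos φ₁ · sin φ₂ − sin φ₁ · cos φ₂ · cos Δλ )
  = atan2(-0.21946, 0.41533) = -27.852° → normalised to [0°, 360°): 332.148°.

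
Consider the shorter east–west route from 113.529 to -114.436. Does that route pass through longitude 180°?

Naïve |-114.436 − 113.529| = 227.965° > 180°, so the shorter arc goes the other way round — across 180°.
Signed shortest Δλ = ((-114.436 − 113.529 + 180) mod 360) − 180 = 132.035°.
Going east by 132.035° from +113.529° passes through 180° before reaching -114.436°.

Yes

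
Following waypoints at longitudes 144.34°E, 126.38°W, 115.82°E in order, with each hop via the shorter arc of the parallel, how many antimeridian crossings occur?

Leg 1: +144.34° → -126.38°, shortest Δλ = 89.28° (east) — crosses 180°.
Leg 2: -126.38° → +115.82°, shortest Δλ = -117.8° (west) — crosses 180°.
Total crossings: 2.

2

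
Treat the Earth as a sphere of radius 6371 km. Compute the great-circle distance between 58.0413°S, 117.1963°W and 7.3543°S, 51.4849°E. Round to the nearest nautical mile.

Δλ = 51.4849 − -117.1963 = 168.6812°.
Δφ = -7.3543 − -58.0413 = 50.6870°.
a = sin²(Δφ/2) + cos φ₁ · cos φ₂ · sin²(Δλ/2) = 0.703070.
c = 2·atan2(√a, √(1−a)) = 1.98902 rad → d = 6371·c ≈ 12672.06 km ≈ 6842.37 nmi.

6842 nmi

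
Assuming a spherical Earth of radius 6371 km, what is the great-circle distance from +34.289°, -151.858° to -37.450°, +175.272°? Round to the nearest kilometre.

8670 km

Δλ = 175.272 − -151.858 = 327.130°; wrapped into (−180°, 180°]: -32.870°.
Δφ = -37.450 − 34.289 = -71.739°.
a = sin²(Δφ/2) + cos φ₁ · cos φ₂ · sin²(Δλ/2) = 0.395831.
c = 2·atan2(√a, √(1−a)) = 1.36092 rad → d = 6371·c ≈ 8670.43 km.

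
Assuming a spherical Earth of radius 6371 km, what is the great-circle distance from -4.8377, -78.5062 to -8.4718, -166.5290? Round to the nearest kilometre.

Δλ = -166.5290 − -78.5062 = -88.0228°.
Δφ = -8.4718 − -4.8377 = -3.6341°.
a = sin²(Δφ/2) + cos φ₁ · cos φ₂ · sin²(Δλ/2) = 0.476786.
c = 2·atan2(√a, √(1−a)) = 1.52435 rad → d = 6371·c ≈ 9711.64 km.

9712 km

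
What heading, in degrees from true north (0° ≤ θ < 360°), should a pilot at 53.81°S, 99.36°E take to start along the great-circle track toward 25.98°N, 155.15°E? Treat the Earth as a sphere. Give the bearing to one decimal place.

Δλ = 155.15 − 99.36 = 55.79°.
θ = atan2( sin Δλ · cos φ₂ , cos φ₁ · sin φ₂ − sin φ₁ · cos φ₂ · cos Δλ )
  = atan2(0.74341, 0.66656) = 48.120° → normalised to [0°, 360°): 48.120°.

48.1°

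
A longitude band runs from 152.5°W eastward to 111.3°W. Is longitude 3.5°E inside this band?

No

Band width going east from -152.5° to -111.3°: ((-111.3 − -152.5) mod 360) = 41.2°.
Offset of +3.5° east of the west edge: ((3.5 − -152.5) mod 360) = 156.0°.
156.0° > 41.2° ⇒ outside.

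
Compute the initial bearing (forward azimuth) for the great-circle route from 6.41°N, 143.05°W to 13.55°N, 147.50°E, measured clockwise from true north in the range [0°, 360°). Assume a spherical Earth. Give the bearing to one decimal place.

282.1°

Δλ = 147.50 − -143.05 = 290.55°; wrapped into (−180°, 180°]: -69.45°.
θ = atan2( sin Δλ · cos φ₂ , cos φ₁ · sin φ₂ − sin φ₁ · cos φ₂ · cos Δλ )
  = atan2(-0.91030, 0.19473) = -77.925° → normalised to [0°, 360°): 282.075°.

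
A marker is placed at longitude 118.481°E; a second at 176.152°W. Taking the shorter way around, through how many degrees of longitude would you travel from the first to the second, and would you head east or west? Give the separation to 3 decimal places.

65.367° east

Raw difference: -176.152 − 118.481 = -294.633°.
Normalise into (−180°, 180°]: -294.633° + 360° = 65.367°.
Positive ⇒ the second point lies to the east; separation 65.367°.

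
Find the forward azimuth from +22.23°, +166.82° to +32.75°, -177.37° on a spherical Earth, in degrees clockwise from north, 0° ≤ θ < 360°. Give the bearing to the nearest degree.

50°

Δλ = -177.37 − 166.82 = -344.19°; wrapped into (−180°, 180°]: 15.81°.
θ = atan2( sin Δλ · cos φ₂ , cos φ₁ · sin φ₂ − sin φ₁ · cos φ₂ · cos Δλ )
  = atan2(0.22914, 0.19462) = 49.658° → normalised to [0°, 360°): 49.658°.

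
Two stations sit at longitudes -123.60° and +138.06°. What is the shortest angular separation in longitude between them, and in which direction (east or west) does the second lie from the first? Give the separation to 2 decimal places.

Raw difference: 138.06 − -123.60 = 261.66°.
Normalise into (−180°, 180°]: 261.66° − 360° = -98.34°.
Negative ⇒ the second point lies to the west; separation 98.34°.

98.34° west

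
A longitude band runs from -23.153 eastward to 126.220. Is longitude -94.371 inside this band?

Band width going east from -23.153° to +126.220°: ((126.220 − -23.153) mod 360) = 149.373°.
Offset of -94.371° east of the west edge: ((-94.371 − -23.153) mod 360) = 288.782°.
288.782° > 149.373° ⇒ outside.

No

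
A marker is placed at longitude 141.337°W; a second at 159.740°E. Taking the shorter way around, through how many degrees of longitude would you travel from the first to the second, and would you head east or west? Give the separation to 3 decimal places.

Raw difference: 159.740 − -141.337 = 301.077°.
Normalise into (−180°, 180°]: 301.077° − 360° = -58.923°.
Negative ⇒ the second point lies to the west; separation 58.923°.

58.923° west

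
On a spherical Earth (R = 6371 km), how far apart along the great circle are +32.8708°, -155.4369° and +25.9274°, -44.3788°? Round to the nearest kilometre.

Δλ = -44.3788 − -155.4369 = 111.0581°.
Δφ = 25.9274 − 32.8708 = -6.9434°.
a = sin²(Δφ/2) + cos φ₁ · cos φ₂ · sin²(Δλ/2) = 0.517053.
c = 2·atan2(√a, √(1−a)) = 1.60491 rad → d = 6371·c ≈ 10224.87 km.

10225 km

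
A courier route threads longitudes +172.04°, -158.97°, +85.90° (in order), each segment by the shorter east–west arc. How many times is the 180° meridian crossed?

Leg 1: +172.04° → -158.97°, shortest Δλ = 28.99° (east) — crosses 180°.
Leg 2: -158.97° → +85.90°, shortest Δλ = -115.13° (west) — crosses 180°.
Total crossings: 2.

2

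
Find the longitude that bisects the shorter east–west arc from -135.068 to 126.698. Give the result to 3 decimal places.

Signed shortest Δλ from -135.068° to +126.698° is -98.234°.
Midpoint longitude = -135.068° + (-98.234°)/2 = -135.068° − 49.117° = -184.185°.
Normalise into (−180°, 180°]: +175.815°.
(The naïve average (-135.068 + +126.698)/2 = -4.185° is on the wrong side of the globe.)

+175.815°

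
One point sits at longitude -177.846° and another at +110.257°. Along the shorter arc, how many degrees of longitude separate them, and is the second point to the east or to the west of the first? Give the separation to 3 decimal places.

71.897° west

Raw difference: 110.257 − -177.846 = 288.103°.
Normalise into (−180°, 180°]: 288.103° − 360° = -71.897°.
Negative ⇒ the second point lies to the west; separation 71.897°.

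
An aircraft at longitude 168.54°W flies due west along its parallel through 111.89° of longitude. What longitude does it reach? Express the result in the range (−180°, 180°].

Start at -168.54°; shift −111.89° → -280.43°.
-280.43° lies outside (−180°, 180°]; add 360° → +79.57°.

79.57°E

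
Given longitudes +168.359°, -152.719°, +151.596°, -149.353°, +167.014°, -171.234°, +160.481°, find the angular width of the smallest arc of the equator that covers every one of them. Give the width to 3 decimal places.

Sort the longitudes: -171.234°, -152.719°, -149.353°, +151.596°, +160.481°, +167.014°, +168.359°.
Eastward gaps between consecutive values (wrapping around): 18.515°, 3.366°, 300.949°, 8.885°, 6.533°, 1.345°, 20.407°.
Largest gap = 300.949° ⇒ minimal covering band is its complement: 360° − 300.949° = 59.051°.
Band runs from +151.596° eastward to -149.353°, crossing the antimeridian.

59.051°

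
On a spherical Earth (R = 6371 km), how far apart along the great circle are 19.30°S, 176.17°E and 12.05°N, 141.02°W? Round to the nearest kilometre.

Δλ = -141.02 − 176.17 = -317.19°; wrapped into (−180°, 180°]: 42.81°.
Δφ = 12.05 − -19.30 = 31.35°.
a = sin²(Δφ/2) + cos φ₁ · cos φ₂ · sin²(Δλ/2) = 0.195937.
c = 2·atan2(√a, √(1−a)) = 0.91710 rad → d = 6371·c ≈ 5842.83 km.

5843 km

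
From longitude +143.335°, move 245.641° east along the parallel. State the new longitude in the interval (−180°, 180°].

+28.976°

Start at +143.335°; shift +245.641° → +388.976°.
+388.976° lies outside (−180°, 180°]; subtract 360° → +28.976°.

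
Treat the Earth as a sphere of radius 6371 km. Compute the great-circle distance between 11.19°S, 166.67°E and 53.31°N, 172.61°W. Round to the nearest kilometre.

7437 km

Δλ = -172.61 − 166.67 = -339.28°; wrapped into (−180°, 180°]: 20.72°.
Δφ = 53.31 − -11.19 = 64.50°.
a = sin²(Δφ/2) + cos φ₁ · cos φ₂ · sin²(Δλ/2) = 0.303700.
c = 2·atan2(√a, √(1−a)) = 1.16734 rad → d = 6371·c ≈ 7437.11 km.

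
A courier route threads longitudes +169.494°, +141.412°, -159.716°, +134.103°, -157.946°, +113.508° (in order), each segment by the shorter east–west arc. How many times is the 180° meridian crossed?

Leg 1: +169.494° → +141.412°, shortest Δλ = -28.082° (west) — does not cross 180°.
Leg 2: +141.412° → -159.716°, shortest Δλ = 58.872° (east) — crosses 180°.
Leg 3: -159.716° → +134.103°, shortest Δλ = -66.181° (west) — crosses 180°.
Leg 4: +134.103° → -157.946°, shortest Δλ = 67.951° (east) — crosses 180°.
Leg 5: -157.946° → +113.508°, shortest Δλ = -88.546° (west) — crosses 180°.
Total crossings: 4.

4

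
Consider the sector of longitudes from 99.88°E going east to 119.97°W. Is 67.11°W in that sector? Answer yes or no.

Band width going east from +99.88° to -119.97°: ((-119.97 − 99.88) mod 360) = 140.15°.
Offset of -67.11° east of the west edge: ((-67.11 − 99.88) mod 360) = 193.01°.
193.01° > 140.15° ⇒ outside.

No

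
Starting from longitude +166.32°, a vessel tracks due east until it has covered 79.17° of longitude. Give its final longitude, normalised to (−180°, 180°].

-114.51°

Start at +166.32°; shift +79.17° → +245.49°.
+245.49° lies outside (−180°, 180°]; subtract 360° → -114.51°.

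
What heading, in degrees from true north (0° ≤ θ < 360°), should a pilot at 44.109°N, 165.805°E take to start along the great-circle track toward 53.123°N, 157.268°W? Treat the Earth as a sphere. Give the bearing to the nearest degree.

Δλ = -157.268 − 165.805 = -323.073°; wrapped into (−180°, 180°]: 36.927°.
θ = atan2( sin Δλ · cos φ₂ , cos φ₁ · sin φ₂ − sin φ₁ · cos φ₂ · cos Δλ )
  = atan2(0.36054, 0.24046) = 56.298° → normalised to [0°, 360°): 56.298°.

56°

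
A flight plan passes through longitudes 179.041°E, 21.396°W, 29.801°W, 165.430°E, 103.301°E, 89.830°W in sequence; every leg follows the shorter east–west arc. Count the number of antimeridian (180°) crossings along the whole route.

3

Leg 1: +179.041° → -21.396°, shortest Δλ = 159.563° (east) — crosses 180°.
Leg 2: -21.396° → -29.801°, shortest Δλ = -8.405° (west) — does not cross 180°.
Leg 3: -29.801° → +165.430°, shortest Δλ = -164.769° (west) — crosses 180°.
Leg 4: +165.430° → +103.301°, shortest Δλ = -62.129° (west) — does not cross 180°.
Leg 5: +103.301° → -89.830°, shortest Δλ = 166.869° (east) — crosses 180°.
Total crossings: 3.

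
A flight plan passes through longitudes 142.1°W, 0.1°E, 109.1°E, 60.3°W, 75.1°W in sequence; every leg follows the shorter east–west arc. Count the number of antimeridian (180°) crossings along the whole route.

Leg 1: -142.1° → +0.1°, shortest Δλ = 142.2° (east) — does not cross 180°.
Leg 2: +0.1° → +109.1°, shortest Δλ = 109.0° (east) — does not cross 180°.
Leg 3: +109.1° → -60.3°, shortest Δλ = -169.4° (west) — does not cross 180°.
Leg 4: -60.3° → -75.1°, shortest Δλ = -14.8° (west) — does not cross 180°.
Total crossings: 0.

0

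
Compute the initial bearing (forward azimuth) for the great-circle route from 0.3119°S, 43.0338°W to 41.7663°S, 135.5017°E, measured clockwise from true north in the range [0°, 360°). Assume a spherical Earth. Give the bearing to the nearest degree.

178°

Δλ = 135.5017 − -43.0338 = 178.5355°.
θ = atan2( sin Δλ · cos φ₂ , cos φ₁ · sin φ₂ − sin φ₁ · cos φ₂ · cos Δλ )
  = atan2(0.01906, -0.67014) = 178.371° → normalised to [0°, 360°): 178.371°.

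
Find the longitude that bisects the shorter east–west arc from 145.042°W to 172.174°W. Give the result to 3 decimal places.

158.608°W

Signed shortest Δλ from -145.042° to -172.174° is -27.132°.
Midpoint longitude = -145.042° + (-27.132°)/2 = -145.042° − 13.566° = -158.608°.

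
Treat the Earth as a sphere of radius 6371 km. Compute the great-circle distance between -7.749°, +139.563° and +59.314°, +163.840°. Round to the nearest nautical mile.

Δλ = 163.840 − 139.563 = 24.277°.
Δφ = 59.314 − -7.749 = 67.063°.
a = sin²(Δφ/2) + cos φ₁ · cos φ₂ · sin²(Δλ/2) = 0.327499.
c = 2·atan2(√a, √(1−a)) = 1.21856 rad → d = 6371·c ≈ 7763.42 km ≈ 4191.91 nmi.

4192 nmi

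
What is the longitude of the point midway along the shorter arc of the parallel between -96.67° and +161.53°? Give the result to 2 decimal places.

-147.57°

Signed shortest Δλ from -96.67° to +161.53° is -101.80°.
Midpoint longitude = -96.67° + (-101.80°)/2 = -96.67° − 50.90° = -147.57°.
(The naïve average (-96.67 + +161.53)/2 = 32.43° is on the wrong side of the globe.)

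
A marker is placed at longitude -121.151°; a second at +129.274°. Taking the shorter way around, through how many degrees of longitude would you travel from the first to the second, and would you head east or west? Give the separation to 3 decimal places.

109.575° west

Raw difference: 129.274 − -121.151 = 250.425°.
Normalise into (−180°, 180°]: 250.425° − 360° = -109.575°.
Negative ⇒ the second point lies to the west; separation 109.575°.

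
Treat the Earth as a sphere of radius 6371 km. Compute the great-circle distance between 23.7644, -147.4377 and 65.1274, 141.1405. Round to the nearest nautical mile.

3649 nmi

Δλ = 141.1405 − -147.4377 = 288.5782°; wrapped into (−180°, 180°]: -71.4218°.
Δφ = 65.1274 − 23.7644 = 41.3630°.
a = sin²(Δφ/2) + cos φ₁ · cos φ₂ · sin²(Δλ/2) = 0.255880.
c = 2·atan2(√a, √(1−a)) = 1.06072 rad → d = 6371·c ≈ 6757.88 km ≈ 3648.96 nmi.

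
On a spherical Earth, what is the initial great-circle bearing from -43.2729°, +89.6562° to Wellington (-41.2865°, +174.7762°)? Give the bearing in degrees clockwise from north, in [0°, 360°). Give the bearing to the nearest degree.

Δλ = 174.7762 − 89.6562 = 85.1200°.
θ = atan2( sin Δλ · cos φ₂ , cos φ₁ · sin φ₂ − sin φ₁ · cos φ₂ · cos Δλ )
  = atan2(0.74870, -0.43660) = 120.248° → normalised to [0°, 360°): 120.248°.

120°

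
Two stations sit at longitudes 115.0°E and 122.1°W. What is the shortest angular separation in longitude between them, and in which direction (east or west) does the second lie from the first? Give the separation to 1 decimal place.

Raw difference: -122.1 − 115.0 = -237.1°.
Normalise into (−180°, 180°]: -237.1° + 360° = 122.9°.
Positive ⇒ the second point lies to the east; separation 122.9°.

122.9° east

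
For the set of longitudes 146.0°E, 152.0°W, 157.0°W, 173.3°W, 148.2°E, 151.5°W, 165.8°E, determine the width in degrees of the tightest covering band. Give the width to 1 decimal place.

Sort the longitudes: -173.3°, -157.0°, -152.0°, -151.5°, +146.0°, +148.2°, +165.8°.
Eastward gaps between consecutive values (wrapping around): 16.3°, 5.0°, 0.5°, 297.5°, 2.2°, 17.6°, 20.9°.
Largest gap = 297.5° ⇒ minimal covering band is its complement: 360° − 297.5° = 62.5°.
Band runs from +146.0° eastward to -151.5°, crossing the antimeridian.

62.5°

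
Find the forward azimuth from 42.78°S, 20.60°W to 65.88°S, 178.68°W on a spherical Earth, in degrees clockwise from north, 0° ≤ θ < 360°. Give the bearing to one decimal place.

Δλ = -178.68 − -20.60 = -158.08°.
θ = atan2( sin Δλ · cos φ₂ , cos φ₁ · sin φ₂ − sin φ₁ · cos φ₂ · cos Δλ )
  = atan2(-0.15255, -0.92737) = -170.658° → normalised to [0°, 360°): 189.342°.

189.3°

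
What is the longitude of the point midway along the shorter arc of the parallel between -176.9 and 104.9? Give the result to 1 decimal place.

+144.0°

Signed shortest Δλ from -176.9° to +104.9° is -78.2°.
Midpoint longitude = -176.9° + (-78.2°)/2 = -176.9° − 39.1° = -216.0°.
Normalise into (−180°, 180°]: +144.0°.
(The naïve average (-176.9 + +104.9)/2 = -36.0° is on the wrong side of the globe.)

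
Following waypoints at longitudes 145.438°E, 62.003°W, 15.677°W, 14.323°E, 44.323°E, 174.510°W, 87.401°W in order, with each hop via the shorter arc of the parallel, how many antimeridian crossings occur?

Leg 1: +145.438° → -62.003°, shortest Δλ = 152.559° (east) — crosses 180°.
Leg 2: -62.003° → -15.677°, shortest Δλ = 46.326° (east) — does not cross 180°.
Leg 3: -15.677° → +14.323°, shortest Δλ = 30.0° (east) — does not cross 180°.
Leg 4: +14.323° → +44.323°, shortest Δλ = 30.0° (east) — does not cross 180°.
Leg 5: +44.323° → -174.510°, shortest Δλ = 141.167° (east) — crosses 180°.
Leg 6: -174.510° → -87.401°, shortest Δλ = 87.109° (east) — does not cross 180°.
Total crossings: 2.

2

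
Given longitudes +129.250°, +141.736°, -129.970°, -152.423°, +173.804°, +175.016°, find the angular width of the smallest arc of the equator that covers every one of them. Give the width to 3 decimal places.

Sort the longitudes: -152.423°, -129.970°, +129.250°, +141.736°, +173.804°, +175.016°.
Eastward gaps between consecutive values (wrapping around): 22.453°, 259.220°, 12.486°, 32.068°, 1.212°, 32.561°.
Largest gap = 259.220° ⇒ minimal covering band is its complement: 360° − 259.220° = 100.780°.
Band runs from +129.250° eastward to -129.970°, crossing the antimeridian.

100.780°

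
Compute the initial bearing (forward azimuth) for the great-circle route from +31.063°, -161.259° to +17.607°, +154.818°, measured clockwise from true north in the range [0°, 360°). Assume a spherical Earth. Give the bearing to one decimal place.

261.8°

Δλ = 154.818 − -161.259 = 316.077°; wrapped into (−180°, 180°]: -43.923°.
θ = atan2( sin Δλ · cos φ₂ , cos φ₁ · sin φ₂ − sin φ₁ · cos φ₂ · cos Δλ )
  = atan2(-0.66119, -0.09513) = -98.187° → normalised to [0°, 360°): 261.813°.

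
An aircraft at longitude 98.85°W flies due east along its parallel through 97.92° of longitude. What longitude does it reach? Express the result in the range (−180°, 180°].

0.93°W

Start at -98.85°; shift +97.92° → -0.93°.
-0.93° already lies in (−180°, 180°].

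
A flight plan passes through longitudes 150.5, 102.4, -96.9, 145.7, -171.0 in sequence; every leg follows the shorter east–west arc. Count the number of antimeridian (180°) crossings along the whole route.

3

Leg 1: +150.5° → +102.4°, shortest Δλ = -48.1° (west) — does not cross 180°.
Leg 2: +102.4° → -96.9°, shortest Δλ = 160.7° (east) — crosses 180°.
Leg 3: -96.9° → +145.7°, shortest Δλ = -117.4° (west) — crosses 180°.
Leg 4: +145.7° → -171.0°, shortest Δλ = 43.3° (east) — crosses 180°.
Total crossings: 3.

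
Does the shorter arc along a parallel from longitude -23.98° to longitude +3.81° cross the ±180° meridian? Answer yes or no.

No

Signed shortest Δλ = ((3.81 − -23.98 + 180) mod 360) − 180 = 27.79°.
Going east by 27.79° from -23.98° reaches +3.81° without touching 180°.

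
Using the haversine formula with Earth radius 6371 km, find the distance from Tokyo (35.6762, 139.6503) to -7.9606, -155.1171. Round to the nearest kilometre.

8356 km

Δλ = -155.1171 − 139.6503 = -294.7674°; wrapped into (−180°, 180°]: 65.2326°.
Δφ = -7.9606 − 35.6762 = -43.6368°.
a = sin²(Δφ/2) + cos φ₁ · cos φ₂ · sin²(Δλ/2) = 0.371868.
c = 2·atan2(√a, √(1−a)) = 1.31164 rad → d = 6371·c ≈ 8356.47 km.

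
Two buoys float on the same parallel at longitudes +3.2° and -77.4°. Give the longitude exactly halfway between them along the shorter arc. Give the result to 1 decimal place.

-37.1°

Signed shortest Δλ from +3.2° to -77.4° is -80.6°.
Midpoint longitude = +3.2° + (-80.6°)/2 = +3.2° − 40.3° = -37.1°.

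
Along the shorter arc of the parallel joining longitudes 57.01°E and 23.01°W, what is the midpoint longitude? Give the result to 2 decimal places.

17.00°E

Signed shortest Δλ from +57.01° to -23.01° is -80.02°.
Midpoint longitude = +57.01° + (-80.02°)/2 = +57.01° − 40.01° = +17.00°.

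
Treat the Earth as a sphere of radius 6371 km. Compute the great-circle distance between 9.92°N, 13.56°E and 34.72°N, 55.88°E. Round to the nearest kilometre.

Δλ = 55.88 − 13.56 = 42.32°.
Δφ = 34.72 − 9.92 = 24.80°.
a = sin²(Δφ/2) + cos φ₁ · cos φ₂ · sin²(Δλ/2) = 0.151611.
c = 2·atan2(√a, √(1−a)) = 0.79990 rad → d = 6371·c ≈ 5096.17 km.

5096 km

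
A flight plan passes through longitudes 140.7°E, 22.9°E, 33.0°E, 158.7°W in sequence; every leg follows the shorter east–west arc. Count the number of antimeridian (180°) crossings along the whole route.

1

Leg 1: +140.7° → +22.9°, shortest Δλ = -117.8° (west) — does not cross 180°.
Leg 2: +22.9° → +33.0°, shortest Δλ = 10.1° (east) — does not cross 180°.
Leg 3: +33.0° → -158.7°, shortest Δλ = 168.3° (east) — crosses 180°.
Total crossings: 1.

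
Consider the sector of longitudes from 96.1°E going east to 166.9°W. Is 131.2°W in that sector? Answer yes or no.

No

Band width going east from +96.1° to -166.9°: ((-166.9 − 96.1) mod 360) = 97.0°.
Offset of -131.2° east of the west edge: ((-131.2 − 96.1) mod 360) = 132.7°.
132.7° > 97.0° ⇒ outside.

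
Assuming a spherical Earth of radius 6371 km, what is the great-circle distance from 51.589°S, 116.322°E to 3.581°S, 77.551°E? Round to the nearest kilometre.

6431 km

Δλ = 77.551 − 116.322 = -38.771°.
Δφ = -3.581 − -51.589 = 48.008°.
a = sin²(Δφ/2) + cos φ₁ · cos φ₂ · sin²(Δλ/2) = 0.233803.
c = 2·atan2(√a, √(1−a)) = 1.00937 rad → d = 6371·c ≈ 6430.70 km.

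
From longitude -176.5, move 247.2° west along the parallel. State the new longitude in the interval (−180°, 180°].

Start at -176.5°; shift −247.2° → -423.7°.
-423.7° lies outside (−180°, 180°]; add 360° → -63.7°.

-63.7°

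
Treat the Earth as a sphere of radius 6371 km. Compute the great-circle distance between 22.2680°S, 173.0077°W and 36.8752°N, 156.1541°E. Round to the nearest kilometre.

Δλ = 156.1541 − -173.0077 = 329.1618°; wrapped into (−180°, 180°]: -30.8382°.
Δφ = 36.8752 − -22.2680 = 59.1432°.
a = sin²(Δφ/2) + cos φ₁ · cos φ₂ · sin²(Δλ/2) = 0.295884.
c = 2·atan2(√a, √(1−a)) = 1.15028 rad → d = 6371·c ≈ 7328.44 km.

7328 km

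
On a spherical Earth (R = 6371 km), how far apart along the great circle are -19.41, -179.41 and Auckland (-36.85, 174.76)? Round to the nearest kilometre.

2021 km

Δλ = 174.76 − -179.41 = 354.17°; wrapped into (−180°, 180°]: -5.83°.
Δφ = -36.85 − -19.41 = -17.44°.
a = sin²(Δφ/2) + cos φ₁ · cos φ₂ · sin²(Δλ/2) = 0.024936.
c = 2·atan2(√a, √(1−a)) = 0.31715 rad → d = 6371·c ≈ 2020.57 km.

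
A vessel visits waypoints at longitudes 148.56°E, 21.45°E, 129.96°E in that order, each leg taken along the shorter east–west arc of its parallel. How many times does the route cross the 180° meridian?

Leg 1: +148.56° → +21.45°, shortest Δλ = -127.11° (west) — does not cross 180°.
Leg 2: +21.45° → +129.96°, shortest Δλ = 108.51° (east) — does not cross 180°.
Total crossings: 0.

0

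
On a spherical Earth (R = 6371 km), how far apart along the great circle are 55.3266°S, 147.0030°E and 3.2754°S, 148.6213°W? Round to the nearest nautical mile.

Δλ = -148.6213 − 147.0030 = -295.6243°; wrapped into (−180°, 180°]: 64.3757°.
Δφ = -3.2754 − -55.3266 = 52.0512°.
a = sin²(Δφ/2) + cos φ₁ · cos φ₂ · sin²(Δλ/2) = 0.353692.
c = 2·atan2(√a, √(1−a)) = 1.27383 rad → d = 6371·c ≈ 8115.60 km ≈ 4382.07 nmi.

4382 nmi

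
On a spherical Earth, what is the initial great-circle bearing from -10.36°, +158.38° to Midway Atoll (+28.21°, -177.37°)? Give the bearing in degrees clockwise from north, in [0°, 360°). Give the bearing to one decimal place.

Δλ = -177.37 − 158.38 = -335.75°; wrapped into (−180°, 180°]: 24.25°.
θ = atan2( sin Δλ · cos φ₂ , cos φ₁ · sin φ₂ − sin φ₁ · cos φ₂ · cos Δλ )
  = atan2(0.36193, 0.60949) = 30.703° → normalised to [0°, 360°): 30.703°.

30.7°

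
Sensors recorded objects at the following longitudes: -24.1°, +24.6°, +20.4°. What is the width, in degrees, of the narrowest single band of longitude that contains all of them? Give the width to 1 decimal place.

Sort the longitudes: -24.1°, +20.4°, +24.6°.
Eastward gaps between consecutive values (wrapping around): 44.5°, 4.2°, 311.3°.
Largest gap = 311.3° ⇒ minimal covering band is its complement: 360° − 311.3° = 48.7°.
Band runs from -24.1° eastward to +24.6°.

48.7°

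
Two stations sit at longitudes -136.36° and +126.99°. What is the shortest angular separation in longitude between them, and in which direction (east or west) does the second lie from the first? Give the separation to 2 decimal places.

Raw difference: 126.99 − -136.36 = 263.35°.
Normalise into (−180°, 180°]: 263.35° − 360° = -96.65°.
Negative ⇒ the second point lies to the west; separation 96.65°.

96.65° west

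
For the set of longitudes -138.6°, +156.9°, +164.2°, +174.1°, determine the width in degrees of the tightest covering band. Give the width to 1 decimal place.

Sort the longitudes: -138.6°, +156.9°, +164.2°, +174.1°.
Eastward gaps between consecutive values (wrapping around): 295.5°, 7.3°, 9.9°, 47.3°.
Largest gap = 295.5° ⇒ minimal covering band is its complement: 360° − 295.5° = 64.5°.
Band runs from +156.9° eastward to -138.6°, crossing the antimeridian.

64.5°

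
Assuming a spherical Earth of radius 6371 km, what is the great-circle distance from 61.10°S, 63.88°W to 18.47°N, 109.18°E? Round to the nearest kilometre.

Δλ = 109.18 − -63.88 = 173.06°.
Δφ = 18.47 − -61.10 = 79.57°.
a = sin²(Δφ/2) + cos φ₁ · cos φ₂ · sin²(Δλ/2) = 0.866192.
c = 2·atan2(√a, √(1−a)) = 2.39261 rad → d = 6371·c ≈ 15243.34 km.

15243 km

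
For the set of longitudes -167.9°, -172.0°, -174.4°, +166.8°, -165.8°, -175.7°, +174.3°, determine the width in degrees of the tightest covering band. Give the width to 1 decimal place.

27.4°

Sort the longitudes: -175.7°, -174.4°, -172.0°, -167.9°, -165.8°, +166.8°, +174.3°.
Eastward gaps between consecutive values (wrapping around): 1.3°, 2.4°, 4.1°, 2.1°, 332.6°, 7.5°, 10.0°.
Largest gap = 332.6° ⇒ minimal covering band is its complement: 360° − 332.6° = 27.4°.
Band runs from +166.8° eastward to -165.8°, crossing the antimeridian.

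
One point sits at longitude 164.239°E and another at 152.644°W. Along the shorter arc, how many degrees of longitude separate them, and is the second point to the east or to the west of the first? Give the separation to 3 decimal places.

43.117° east

Raw difference: -152.644 − 164.239 = -316.883°.
Normalise into (−180°, 180°]: -316.883° + 360° = 43.117°.
Positive ⇒ the second point lies to the east; separation 43.117°.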